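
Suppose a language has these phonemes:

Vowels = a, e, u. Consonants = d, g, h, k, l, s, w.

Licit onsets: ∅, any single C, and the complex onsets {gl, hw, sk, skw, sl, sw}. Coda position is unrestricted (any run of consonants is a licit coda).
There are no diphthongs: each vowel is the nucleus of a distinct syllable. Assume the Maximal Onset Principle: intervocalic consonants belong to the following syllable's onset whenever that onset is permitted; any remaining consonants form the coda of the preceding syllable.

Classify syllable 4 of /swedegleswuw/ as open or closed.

closed

The vowels are e, e, e, u — 4 nuclei, so 4 syllables.
V1 /e/ – V2 /e/: /d/ → onset of the next syllable (single consonants are always licit onsets).
V2 /e/ – V3 /e/: cluster /gl/ — /gl/ is itself a permitted onset, so the whole cluster goes right; preceding coda = ∅.
V3 /e/ – V4 /u/: cluster /sw/ — /sw/ is itself a permitted onset, so the whole cluster goes right; preceding coda = ∅.
Syllabification: swe.de.gle.swuw.
Syllable 4 is /swuw/ with coda /w/, so it is closed.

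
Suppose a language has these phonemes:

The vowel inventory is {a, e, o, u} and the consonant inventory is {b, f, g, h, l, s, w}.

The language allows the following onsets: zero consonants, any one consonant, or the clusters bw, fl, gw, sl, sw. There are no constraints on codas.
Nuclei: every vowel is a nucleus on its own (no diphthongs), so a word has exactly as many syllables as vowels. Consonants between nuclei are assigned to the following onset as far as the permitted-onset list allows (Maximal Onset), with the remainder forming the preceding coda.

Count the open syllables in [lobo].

Nuclei (vowels): o, o → 2 syllables.
σ1/σ2 boundary: /b/ is a single consonant, so it becomes the next onset.
So the parse is lo.bo.
Classifying each syllable: /lo/ (open), /bo/ (open).
Open syllables: 2.

2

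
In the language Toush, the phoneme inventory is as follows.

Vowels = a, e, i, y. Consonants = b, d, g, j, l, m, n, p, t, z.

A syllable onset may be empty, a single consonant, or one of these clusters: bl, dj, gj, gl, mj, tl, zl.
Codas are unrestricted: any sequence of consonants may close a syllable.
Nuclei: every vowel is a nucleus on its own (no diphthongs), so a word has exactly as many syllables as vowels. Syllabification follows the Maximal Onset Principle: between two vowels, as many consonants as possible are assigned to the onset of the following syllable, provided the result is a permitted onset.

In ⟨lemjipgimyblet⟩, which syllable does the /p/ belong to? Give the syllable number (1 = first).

Nuclei (vowels): e, i, i, y, e → 5 syllables.
σ1/σ2 boundary: /mj/ is a licit onset in full, so it all attaches to the next syllable.
σ2/σ3 boundary: /pg/ — longest licit onset from the right is /g/, leaving /p/ as coda.
σ3/σ4 boundary: /m/ is a single consonant, so it becomes the next onset.
σ4/σ5 boundary: cluster /bl/ — /bl/ is itself a permitted onset, so the whole cluster goes right; preceding coda = ∅.
Putting it together: le.mjip.gi.my.blet.
The /p/ is in the coda of syllable 2 (/mjip/).

2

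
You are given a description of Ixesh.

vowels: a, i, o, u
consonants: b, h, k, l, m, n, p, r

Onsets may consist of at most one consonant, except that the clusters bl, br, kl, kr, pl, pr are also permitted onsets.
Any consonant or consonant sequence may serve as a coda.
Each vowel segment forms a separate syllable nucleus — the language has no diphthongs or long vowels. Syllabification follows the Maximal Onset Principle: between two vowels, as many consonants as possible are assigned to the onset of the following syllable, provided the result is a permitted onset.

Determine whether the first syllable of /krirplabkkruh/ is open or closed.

The vowels are i, a, u — 3 nuclei, so 3 syllables.
V1 /i/ – V2 /a/: /rpl/ splits as /r/ + /pl/ (/pl/ is the longest suffix that is a licit onset).
V2 /a/ – V3 /u/: cluster /bkkr/ — the longest permitted-onset suffix is /kr/; onset = /kr/, preceding coda = /bk/.
So the parse is krir.plabk.kruh.
Syllable 1 is /krir/ with coda /r/, so it is closed.

closed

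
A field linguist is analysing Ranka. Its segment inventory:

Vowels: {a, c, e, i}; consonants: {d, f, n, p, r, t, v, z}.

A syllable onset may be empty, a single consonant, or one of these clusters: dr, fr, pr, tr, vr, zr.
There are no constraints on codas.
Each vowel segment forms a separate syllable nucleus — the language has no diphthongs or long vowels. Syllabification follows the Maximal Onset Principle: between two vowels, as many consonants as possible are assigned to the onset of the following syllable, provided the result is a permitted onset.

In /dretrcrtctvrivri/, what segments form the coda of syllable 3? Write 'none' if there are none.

t

Vowels present: e, c, c, i, i; each is a nucleus, giving 5 syllables.
Between /e/ (V1) and /c/ (V2): /tr/ is a licit onset in full, so it all attaches to the next syllable.
Between /c/ (V2) and /c/ (V3): cluster /rt/ — the longest permitted-onset suffix is /t/; onset = /t/, preceding coda = /r/.
Between /c/ (V3) and /i/ (V4): /tvr/; trying suffixes from longest down, /vr/ is the first permitted one, so coda /t/ | onset /vr/.
Between /i/ (V4) and /i/ (V5): /vr/ — entire cluster is a permitted onset → onset /vr/, coda ∅.
So the parse is dre.trcr.tct.vri.vri.
Syllable 3 is /tct/: onset /t/, nucleus /c/, coda /t/.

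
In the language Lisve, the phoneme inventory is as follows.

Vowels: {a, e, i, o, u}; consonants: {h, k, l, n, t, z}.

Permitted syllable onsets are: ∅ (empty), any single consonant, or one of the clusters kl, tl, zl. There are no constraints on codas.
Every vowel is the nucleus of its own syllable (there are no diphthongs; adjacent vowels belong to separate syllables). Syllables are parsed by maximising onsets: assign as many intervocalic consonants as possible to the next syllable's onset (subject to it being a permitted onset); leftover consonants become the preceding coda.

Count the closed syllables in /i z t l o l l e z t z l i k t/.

4

Vowels present: i, o, e, i; each is a nucleus, giving 4 syllables.
Between /i/ (V1) and /o/ (V2): /ztl/; trying suffixes from longest down, /tl/ is the first permitted one, so coda /z/ | onset /tl/.
Between /o/ (V2) and /e/ (V3): /ll/; trying suffixes from longest down, /l/ is the first permitted one, so coda /l/ | onset /l/.
Between /e/ (V3) and /i/ (V4): /ztzl/; trying suffixes from longest down, /zl/ is the first permitted one, so coda /zt/ | onset /zl/.
Result: iz.tlol.lezt.zlikt.
Classifying each syllable: /iz/ (closed), /tlol/ (closed), /lezt/ (closed), /zlikt/ (closed).
Closed syllables: 4.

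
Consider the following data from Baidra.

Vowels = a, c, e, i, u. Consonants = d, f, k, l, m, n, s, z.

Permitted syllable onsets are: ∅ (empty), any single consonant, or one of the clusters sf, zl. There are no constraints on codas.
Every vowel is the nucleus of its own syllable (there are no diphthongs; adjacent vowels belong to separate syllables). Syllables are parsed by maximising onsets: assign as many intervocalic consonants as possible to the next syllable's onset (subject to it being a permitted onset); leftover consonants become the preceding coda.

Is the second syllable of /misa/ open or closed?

open

The vowels are i, a — 2 nuclei, so 2 syllables.
/i…a/ gap (V1→V2): /s/ is a single consonant, so it becomes the next onset.
So the parse is mi.sa.
Syllable 2 is /sa/; it ends in its nucleus with no coda, so it is open.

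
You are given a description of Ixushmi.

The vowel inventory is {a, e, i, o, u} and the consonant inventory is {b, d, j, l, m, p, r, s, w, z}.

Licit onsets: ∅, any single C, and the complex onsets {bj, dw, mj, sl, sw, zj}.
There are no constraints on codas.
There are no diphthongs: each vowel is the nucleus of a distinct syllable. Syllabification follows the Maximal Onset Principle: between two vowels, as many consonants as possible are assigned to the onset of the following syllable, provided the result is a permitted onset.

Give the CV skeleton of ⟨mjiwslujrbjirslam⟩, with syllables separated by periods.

The vowels are i, u, i, a — 4 nuclei, so 4 syllables.
/i…u/ gap (V1→V2): /wsl/ splits as /w/ + /sl/ (/sl/ is the longest suffix that is a licit onset).
/u…i/ gap (V2→V3): cluster /jrbj/ — the longest permitted-onset suffix is /bj/; onset = /bj/, preceding coda = /jr/.
/i…a/ gap (V3→V4): /rsl/ — longest licit onset from the right is /sl/, leaving /r/ as coda.
Putting it together: mjiw.slujr.bjir.slam.
Mapping each syllable to C/V: /mjiw/ → CCVC, /slujr/ → CCVCC, /bjir/ → CCVC, /slam/ → CCVC.

CCVC.CCVCC.CCVC.CCVC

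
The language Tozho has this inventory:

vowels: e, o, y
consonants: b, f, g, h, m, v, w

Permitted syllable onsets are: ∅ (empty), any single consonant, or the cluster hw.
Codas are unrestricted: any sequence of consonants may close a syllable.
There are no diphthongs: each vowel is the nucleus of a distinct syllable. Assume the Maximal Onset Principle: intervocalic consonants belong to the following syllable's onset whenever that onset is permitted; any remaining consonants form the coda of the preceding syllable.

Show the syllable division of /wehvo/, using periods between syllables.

Vowels present: e, o; each is a nucleus, giving 2 syllables.
V1 /e/ – V2 /o/: cluster /hv/ — the longest permitted-onset suffix is /v/; onset = /v/, preceding coda = /h/.

weh.vo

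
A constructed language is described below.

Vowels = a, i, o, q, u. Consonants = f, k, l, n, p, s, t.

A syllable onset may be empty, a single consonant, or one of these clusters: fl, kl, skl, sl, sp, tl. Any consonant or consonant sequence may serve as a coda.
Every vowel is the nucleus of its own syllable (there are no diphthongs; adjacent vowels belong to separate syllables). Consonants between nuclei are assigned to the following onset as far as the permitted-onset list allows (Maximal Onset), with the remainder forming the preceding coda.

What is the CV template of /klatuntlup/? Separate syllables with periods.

Vowels present: a, u, u; each is a nucleus, giving 3 syllables.
Between /a/ (V1) and /u/ (V2): /t/ is a single consonant, so it becomes the next onset.
Between /u/ (V2) and /u/ (V3): /ntl/ splits as /n/ + /tl/ (/tl/ is the longest suffix that is a licit onset).
So the parse is kla.tun.tlup.
Mapping each syllable to C/V: /kla/ → CCV, /tun/ → CVC, /tlup/ → CCVC.

CCV.CVC.CCVC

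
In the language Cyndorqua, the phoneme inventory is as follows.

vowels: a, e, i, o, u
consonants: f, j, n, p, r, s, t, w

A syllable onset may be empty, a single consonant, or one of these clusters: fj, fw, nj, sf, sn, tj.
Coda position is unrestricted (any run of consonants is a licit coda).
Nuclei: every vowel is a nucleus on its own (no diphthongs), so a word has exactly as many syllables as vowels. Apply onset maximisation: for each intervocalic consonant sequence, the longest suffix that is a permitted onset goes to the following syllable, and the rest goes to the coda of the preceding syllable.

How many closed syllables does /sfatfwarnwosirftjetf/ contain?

4

The vowels are a, a, o, i, e — 5 nuclei, so 5 syllables.
V1 /a/ – V2 /a/: /tfw/ — longest licit onset from the right is /fw/, leaving /t/ as coda.
V2 /a/ – V3 /o/: /rnw/ — longest licit onset from the right is /w/, leaving /rn/ as coda.
V3 /o/ – V4 /i/: just /s/ — single C goes to the following onset.
V4 /i/ – V5 /e/: /rftj/ — longest licit onset from the right is /tj/, leaving /rf/ as coda.
So the parse is sfat.fwarn.wo.sirf.tjetf.
Classifying each syllable: /sfat/ (closed), /fwarn/ (closed), /wo/ (open), /sirf/ (closed), /tjetf/ (closed).
Closed syllables: 4.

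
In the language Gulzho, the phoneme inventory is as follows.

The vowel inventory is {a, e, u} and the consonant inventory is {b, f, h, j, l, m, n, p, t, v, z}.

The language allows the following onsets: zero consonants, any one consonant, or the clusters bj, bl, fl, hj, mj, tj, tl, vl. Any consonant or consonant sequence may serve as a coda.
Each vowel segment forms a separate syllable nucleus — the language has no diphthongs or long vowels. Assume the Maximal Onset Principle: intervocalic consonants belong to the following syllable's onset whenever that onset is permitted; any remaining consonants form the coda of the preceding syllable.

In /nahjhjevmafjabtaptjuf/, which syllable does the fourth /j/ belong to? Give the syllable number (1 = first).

6

The vowels are a, e, a, a, a, u — 6 nuclei, so 6 syllables.
V1 /a/ – V2 /e/: /hjhj/ splits as /hj/ + /hj/ (/hj/ is the longest suffix that is a licit onset).
V2 /e/ – V3 /a/: cluster /vm/ — the longest permitted-onset suffix is /m/; onset = /m/, preceding coda = /v/.
V3 /a/ – V4 /a/: /fj/; trying suffixes from longest down, /j/ is the first permitted one, so coda /f/ | onset /j/.
V4 /a/ – V5 /a/: /bt/ splits as /b/ + /t/ (/t/ is the longest suffix that is a licit onset).
V5 /a/ – V6 /u/: /ptj/ splits as /p/ + /tj/ (/tj/ is the longest suffix that is a licit onset).
Result: nahj.hjev.maf.jab.tap.tjuf.
The fourth /j/ is in the onset of syllable 6 (/tjuf/).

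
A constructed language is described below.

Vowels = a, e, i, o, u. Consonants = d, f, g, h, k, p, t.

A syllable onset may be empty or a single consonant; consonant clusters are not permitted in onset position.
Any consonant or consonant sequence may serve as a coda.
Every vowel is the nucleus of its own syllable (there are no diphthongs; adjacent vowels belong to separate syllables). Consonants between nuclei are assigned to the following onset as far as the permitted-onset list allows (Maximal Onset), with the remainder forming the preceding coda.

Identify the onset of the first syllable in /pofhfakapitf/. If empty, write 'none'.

p

The vowels are o, a, a, i — 4 nuclei, so 4 syllables.
σ1/σ2 boundary: /fhf/ splits as /fh/ + /f/ (/f/ is the longest suffix that is a licit onset).
σ2/σ3 boundary: /k/ → onset of the next syllable (single consonants are always licit onsets).
σ3/σ4 boundary: /p/ is a single consonant, so it becomes the next onset.
Syllabification: pofh.fa.ka.pitf.
Syllable 1 is /pofh/: onset /p/, nucleus /o/, coda /fh/.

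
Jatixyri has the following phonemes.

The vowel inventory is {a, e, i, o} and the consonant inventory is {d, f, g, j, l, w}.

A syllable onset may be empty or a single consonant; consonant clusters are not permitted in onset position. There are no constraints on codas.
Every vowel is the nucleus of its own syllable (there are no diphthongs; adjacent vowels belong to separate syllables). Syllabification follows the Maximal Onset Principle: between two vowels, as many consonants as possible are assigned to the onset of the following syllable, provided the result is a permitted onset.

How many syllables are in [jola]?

Vowels present: o, a; each is a nucleus, giving 2 syllables.

2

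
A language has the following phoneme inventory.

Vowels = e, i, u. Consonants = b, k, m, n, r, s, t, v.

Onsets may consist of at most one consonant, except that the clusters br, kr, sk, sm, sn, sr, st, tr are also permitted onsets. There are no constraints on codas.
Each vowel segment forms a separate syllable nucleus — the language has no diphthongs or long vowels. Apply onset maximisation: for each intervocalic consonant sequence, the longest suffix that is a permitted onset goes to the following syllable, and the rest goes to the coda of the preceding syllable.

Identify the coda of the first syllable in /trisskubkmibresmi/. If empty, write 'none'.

s

Nuclei (vowels): i, u, i, e, i → 5 syllables.
Between /i/ (V1) and /u/ (V2): cluster /ssk/ — the longest permitted-onset suffix is /sk/; onset = /sk/, preceding coda = /s/.
Between /u/ (V2) and /i/ (V3): cluster /bkm/ — the longest permitted-onset suffix is /m/; onset = /m/, preceding coda = /bk/.
Between /i/ (V3) and /e/ (V4): /br/ is a licit onset in full, so it all attaches to the next syllable.
Between /e/ (V4) and /i/ (V5): /sm/ is a licit onset in full, so it all attaches to the next syllable.
Result: tris.skubk.mi.bre.smi.
Syllable 1 is /tris/: onset /tr/, nucleus /i/, coda /s/.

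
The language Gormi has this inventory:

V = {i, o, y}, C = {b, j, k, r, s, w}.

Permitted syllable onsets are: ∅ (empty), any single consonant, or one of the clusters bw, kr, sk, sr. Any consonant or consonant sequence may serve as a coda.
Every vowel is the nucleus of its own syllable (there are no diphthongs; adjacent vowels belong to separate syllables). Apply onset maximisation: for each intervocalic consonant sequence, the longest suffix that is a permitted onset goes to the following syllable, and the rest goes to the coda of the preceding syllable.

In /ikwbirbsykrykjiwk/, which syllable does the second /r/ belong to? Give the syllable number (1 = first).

4

The vowels are i, i, y, y, i — 5 nuclei, so 5 syllables.
Between /i/ (V1) and /i/ (V2): /kwb/ — longest licit onset from the right is /b/, leaving /kw/ as coda.
Between /i/ (V2) and /y/ (V3): /rbs/; trying suffixes from longest down, /s/ is the first permitted one, so coda /rb/ | onset /s/.
Between /y/ (V3) and /y/ (V4): /kr/ is a licit onset in full, so it all attaches to the next syllable.
Between /y/ (V4) and /i/ (V5): /kj/ splits as /k/ + /j/ (/j/ is the longest suffix that is a licit onset).
Putting it together: ikw.birb.sy.kryk.jiwk.
The second /r/ is in the onset of syllable 4 (/kryk/).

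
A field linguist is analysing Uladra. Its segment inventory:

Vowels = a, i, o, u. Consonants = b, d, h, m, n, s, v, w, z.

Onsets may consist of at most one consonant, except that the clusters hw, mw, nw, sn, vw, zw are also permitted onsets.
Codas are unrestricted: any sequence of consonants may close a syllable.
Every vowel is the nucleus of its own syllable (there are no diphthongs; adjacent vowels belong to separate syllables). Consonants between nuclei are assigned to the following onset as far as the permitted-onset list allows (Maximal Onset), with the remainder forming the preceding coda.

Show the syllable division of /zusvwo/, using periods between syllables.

zus.vwo

The vowels are u, o — 2 nuclei, so 2 syllables.
σ1/σ2 boundary: cluster /svw/ — the longest permitted-onset suffix is /vw/; onset = /vw/, preceding coda = /s/.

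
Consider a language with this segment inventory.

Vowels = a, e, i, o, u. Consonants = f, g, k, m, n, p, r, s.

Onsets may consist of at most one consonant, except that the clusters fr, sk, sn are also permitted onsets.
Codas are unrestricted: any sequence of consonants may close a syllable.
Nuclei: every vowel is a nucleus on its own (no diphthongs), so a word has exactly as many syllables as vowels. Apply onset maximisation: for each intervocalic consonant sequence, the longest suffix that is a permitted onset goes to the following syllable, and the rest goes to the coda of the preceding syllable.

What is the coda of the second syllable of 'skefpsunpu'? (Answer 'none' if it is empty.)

n

Nuclei (vowels): e, u, u → 3 syllables.
σ1/σ2 boundary: cluster /fps/ — the longest permitted-onset suffix is /s/; onset = /s/, preceding coda = /fp/.
σ2/σ3 boundary: /np/ splits as /n/ + /p/ (/p/ is the longest suffix that is a licit onset).
Putting it together: skefp.sun.pu.
Syllable 2 is /sun/: onset /s/, nucleus /u/, coda /n/.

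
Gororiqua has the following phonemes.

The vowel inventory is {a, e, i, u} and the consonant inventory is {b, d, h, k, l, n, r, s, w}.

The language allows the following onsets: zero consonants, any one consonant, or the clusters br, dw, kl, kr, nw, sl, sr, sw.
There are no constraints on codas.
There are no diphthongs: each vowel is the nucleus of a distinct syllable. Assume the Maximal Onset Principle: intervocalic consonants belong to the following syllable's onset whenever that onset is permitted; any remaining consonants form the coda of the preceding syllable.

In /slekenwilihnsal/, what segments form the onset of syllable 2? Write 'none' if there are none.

k

The vowels are e, e, i, i, a — 5 nuclei, so 5 syllables.
/e…e/ gap (V1→V2): just /k/ — single C goes to the following onset.
/e…i/ gap (V2→V3): /nw/ — entire cluster is a permitted onset → onset /nw/, coda ∅.
/i…i/ gap (V3→V4): just /l/ — single C goes to the following onset.
/i…a/ gap (V4→V5): /hns/ splits as /hn/ + /s/ (/s/ is the longest suffix that is a licit onset).
Syllabification: sle.ke.nwi.lihn.sal.
Syllable 2 is /ke/: onset /k/, nucleus /e/, coda ∅.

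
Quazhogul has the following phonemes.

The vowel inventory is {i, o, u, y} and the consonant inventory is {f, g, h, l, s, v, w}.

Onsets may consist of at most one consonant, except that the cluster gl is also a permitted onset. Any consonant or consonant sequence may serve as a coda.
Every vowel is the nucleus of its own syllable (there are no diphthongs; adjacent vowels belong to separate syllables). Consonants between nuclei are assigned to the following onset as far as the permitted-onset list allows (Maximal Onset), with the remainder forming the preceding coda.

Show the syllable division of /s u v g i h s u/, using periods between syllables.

Nuclei (vowels): u, i, u → 3 syllables.
Between /u/ (V1) and /i/ (V2): cluster /vg/ — the longest permitted-onset suffix is /g/; onset = /g/, preceding coda = /v/.
Between /i/ (V2) and /u/ (V3): /hs/ splits as /h/ + /s/ (/s/ is the longest suffix that is a licit onset).

suv.gih.su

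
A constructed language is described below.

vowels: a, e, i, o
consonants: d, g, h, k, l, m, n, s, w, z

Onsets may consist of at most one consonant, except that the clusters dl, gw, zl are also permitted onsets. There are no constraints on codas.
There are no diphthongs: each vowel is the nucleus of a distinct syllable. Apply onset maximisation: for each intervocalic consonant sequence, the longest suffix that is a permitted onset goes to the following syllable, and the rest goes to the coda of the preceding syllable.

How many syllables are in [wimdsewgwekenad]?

5

The vowels are i, e, e, e, a — 5 nuclei, so 5 syllables.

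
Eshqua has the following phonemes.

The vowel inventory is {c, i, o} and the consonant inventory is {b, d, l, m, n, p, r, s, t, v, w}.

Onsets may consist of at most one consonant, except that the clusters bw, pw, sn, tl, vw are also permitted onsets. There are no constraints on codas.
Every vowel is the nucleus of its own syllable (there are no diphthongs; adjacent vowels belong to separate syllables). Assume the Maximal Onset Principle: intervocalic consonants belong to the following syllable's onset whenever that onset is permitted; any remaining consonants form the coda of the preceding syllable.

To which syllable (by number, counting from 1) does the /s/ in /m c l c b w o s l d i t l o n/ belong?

3

Vowels present: c, c, o, i, o; each is a nucleus, giving 5 syllables.
/c…c/ gap (V1→V2): just /l/ — single C goes to the following onset.
/c…o/ gap (V2→V3): /bw/ is a licit onset in full, so it all attaches to the next syllable.
/o…i/ gap (V3→V4): cluster /sld/ — the longest permitted-onset suffix is /d/; onset = /d/, preceding coda = /sl/.
/i…o/ gap (V4→V5): /tl/ — entire cluster is a permitted onset → onset /tl/, coda ∅.
So the parse is mc.lc.bwosl.di.tlon.
The /s/ is in the coda of syllable 3 (/bwosl/).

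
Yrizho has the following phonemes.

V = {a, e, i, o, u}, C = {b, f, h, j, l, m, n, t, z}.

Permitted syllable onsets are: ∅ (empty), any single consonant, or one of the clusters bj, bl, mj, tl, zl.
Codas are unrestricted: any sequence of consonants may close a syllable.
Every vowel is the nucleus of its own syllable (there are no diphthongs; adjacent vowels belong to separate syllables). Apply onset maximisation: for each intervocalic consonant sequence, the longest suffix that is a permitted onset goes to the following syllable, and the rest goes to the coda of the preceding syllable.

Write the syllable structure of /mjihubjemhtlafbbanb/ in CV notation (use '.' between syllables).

CCV.CV.CCVCC.CCVCC.CVCC

Vowels present: i, u, e, a, a; each is a nucleus, giving 5 syllables.
/i…u/ gap (V1→V2): just /h/ — single C goes to the following onset.
/u…e/ gap (V2→V3): cluster /bj/ — /bj/ is itself a permitted onset, so the whole cluster goes right; preceding coda = ∅.
/e…a/ gap (V3→V4): /mhtl/; trying suffixes from longest down, /tl/ is the first permitted one, so coda /mh/ | onset /tl/.
/a…a/ gap (V4→V5): cluster /fbb/ — the longest permitted-onset suffix is /b/; onset = /b/, preceding coda = /fb/.
So the parse is mji.hu.bjemh.tlafb.banb.
Mapping each syllable to C/V: /mji/ → CCV, /hu/ → CV, /bjemh/ → CCVCC, /tlafb/ → CCVCC, /banb/ → CVCC.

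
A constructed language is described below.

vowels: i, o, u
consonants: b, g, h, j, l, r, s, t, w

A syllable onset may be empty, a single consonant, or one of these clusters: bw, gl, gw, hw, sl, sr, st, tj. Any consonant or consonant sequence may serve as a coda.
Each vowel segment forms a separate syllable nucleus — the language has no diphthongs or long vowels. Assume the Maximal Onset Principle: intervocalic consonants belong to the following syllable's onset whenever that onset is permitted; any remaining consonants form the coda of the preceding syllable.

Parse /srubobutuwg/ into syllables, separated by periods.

Vowels present: u, o, u, u; each is a nucleus, giving 4 syllables.
Between /u/ (V1) and /o/ (V2): /b/ is a single consonant, so it becomes the next onset.
Between /o/ (V2) and /u/ (V3): /b/ is a single consonant, so it becomes the next onset.
Between /u/ (V3) and /u/ (V4): /t/ → onset of the next syllable (single consonants are always licit onsets).

sru.bo.bu.tuwg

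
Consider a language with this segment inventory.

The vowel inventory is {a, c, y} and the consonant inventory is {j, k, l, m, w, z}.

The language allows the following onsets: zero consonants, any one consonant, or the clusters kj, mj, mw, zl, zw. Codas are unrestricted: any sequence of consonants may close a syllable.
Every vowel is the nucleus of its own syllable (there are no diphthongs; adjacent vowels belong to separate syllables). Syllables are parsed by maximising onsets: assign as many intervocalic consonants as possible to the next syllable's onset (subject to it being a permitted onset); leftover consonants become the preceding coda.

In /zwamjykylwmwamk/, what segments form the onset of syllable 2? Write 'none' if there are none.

The vowels are a, y, y, a — 4 nuclei, so 4 syllables.
Between /a/ (V1) and /y/ (V2): cluster /mj/ — /mj/ is itself a permitted onset, so the whole cluster goes right; preceding coda = ∅.
Between /y/ (V2) and /y/ (V3): just /k/ — single C goes to the following onset.
Between /y/ (V3) and /a/ (V4): /lwmw/; trying suffixes from longest down, /mw/ is the first permitted one, so coda /lw/ | onset /mw/.
Result: zwa.mjy.kylw.mwamk.
Syllable 2 is /mjy/: onset /mj/, nucleus /y/, coda ∅.

mj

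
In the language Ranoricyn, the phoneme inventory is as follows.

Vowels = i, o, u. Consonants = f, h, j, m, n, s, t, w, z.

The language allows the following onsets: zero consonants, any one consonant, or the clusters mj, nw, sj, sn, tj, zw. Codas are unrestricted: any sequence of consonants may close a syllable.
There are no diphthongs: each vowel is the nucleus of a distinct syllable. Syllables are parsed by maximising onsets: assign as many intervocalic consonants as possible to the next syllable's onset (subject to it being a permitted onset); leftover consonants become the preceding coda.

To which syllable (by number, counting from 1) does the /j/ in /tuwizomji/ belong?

Vowels present: u, i, o, i; each is a nucleus, giving 4 syllables.
σ1/σ2 boundary: just /w/ — single C goes to the following onset.
σ2/σ3 boundary: /z/ is a single consonant, so it becomes the next onset.
σ3/σ4 boundary: cluster /mj/ — /mj/ is itself a permitted onset, so the whole cluster goes right; preceding coda = ∅.
Syllabification: tu.wi.zo.mji.
The /j/ is in the onset of syllable 4 (/mji/).

4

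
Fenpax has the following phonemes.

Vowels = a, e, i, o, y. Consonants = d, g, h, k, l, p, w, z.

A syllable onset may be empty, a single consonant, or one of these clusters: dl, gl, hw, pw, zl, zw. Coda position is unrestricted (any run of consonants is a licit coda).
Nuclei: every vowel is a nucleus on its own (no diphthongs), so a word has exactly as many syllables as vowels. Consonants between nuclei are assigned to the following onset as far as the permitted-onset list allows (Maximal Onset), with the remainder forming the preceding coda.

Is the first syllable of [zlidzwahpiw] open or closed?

Vowels present: i, a, i; each is a nucleus, giving 3 syllables.
V1 /i/ – V2 /a/: /dzw/ splits as /d/ + /zw/ (/zw/ is the longest suffix that is a licit onset).
V2 /a/ – V3 /i/: /hp/ — longest licit onset from the right is /p/, leaving /h/ as coda.
Syllabification: zlid.zwah.piw.
Syllable 1 is /zlid/ with coda /d/, so it is closed.

closed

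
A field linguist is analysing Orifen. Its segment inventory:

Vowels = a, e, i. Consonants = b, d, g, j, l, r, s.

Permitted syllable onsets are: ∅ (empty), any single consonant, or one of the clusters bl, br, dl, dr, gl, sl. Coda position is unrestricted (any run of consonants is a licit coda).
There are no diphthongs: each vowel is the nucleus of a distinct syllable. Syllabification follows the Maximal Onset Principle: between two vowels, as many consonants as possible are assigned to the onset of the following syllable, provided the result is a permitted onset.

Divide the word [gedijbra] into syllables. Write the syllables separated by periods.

Nuclei (vowels): e, i, a → 3 syllables.
/e…i/ gap (V1→V2): /d/ is a single consonant, so it becomes the next onset.
/i…a/ gap (V2→V3): /jbr/ splits as /j/ + /br/ (/br/ is the longest suffix that is a licit onset).

ge.dij.bra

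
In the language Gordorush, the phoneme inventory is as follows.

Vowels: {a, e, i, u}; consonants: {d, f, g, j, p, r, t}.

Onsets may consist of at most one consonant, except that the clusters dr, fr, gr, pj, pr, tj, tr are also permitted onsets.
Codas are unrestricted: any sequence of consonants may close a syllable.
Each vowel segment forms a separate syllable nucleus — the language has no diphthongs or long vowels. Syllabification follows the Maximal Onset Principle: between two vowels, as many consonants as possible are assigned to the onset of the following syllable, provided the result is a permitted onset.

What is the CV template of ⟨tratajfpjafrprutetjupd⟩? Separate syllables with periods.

Vowels present: a, a, a, u, e, u; each is a nucleus, giving 6 syllables.
V1 /a/ – V2 /a/: just /t/ — single C goes to the following onset.
V2 /a/ – V3 /a/: /jfpj/; trying suffixes from longest down, /pj/ is the first permitted one, so coda /jf/ | onset /pj/.
V3 /a/ – V4 /u/: /frpr/; trying suffixes from longest down, /pr/ is the first permitted one, so coda /fr/ | onset /pr/.
V4 /u/ – V5 /e/: /t/ → onset of the next syllable (single consonants are always licit onsets).
V5 /e/ – V6 /u/: /tj/ — entire cluster is a permitted onset → onset /tj/, coda ∅.
Putting it together: tra.tajf.pjafr.pru.te.tjupd.
Mapping each syllable to C/V: /tra/ → CCV, /tajf/ → CVCC, /pjafr/ → CCVCC, /pru/ → CCV, /te/ → CV, /tjupd/ → CCVCC.

CCV.CVCC.CCVCC.CCV.CV.CCVCC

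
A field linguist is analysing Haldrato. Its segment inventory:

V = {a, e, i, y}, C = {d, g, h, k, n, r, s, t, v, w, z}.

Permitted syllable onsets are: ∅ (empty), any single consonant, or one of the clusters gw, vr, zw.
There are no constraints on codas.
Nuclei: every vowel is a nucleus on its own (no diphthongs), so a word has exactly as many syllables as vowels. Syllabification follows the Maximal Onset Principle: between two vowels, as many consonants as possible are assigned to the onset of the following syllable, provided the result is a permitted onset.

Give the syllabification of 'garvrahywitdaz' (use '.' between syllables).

Vowels present: a, a, y, i, a; each is a nucleus, giving 5 syllables.
Between /a/ (V1) and /a/ (V2): /rvr/; trying suffixes from longest down, /vr/ is the first permitted one, so coda /r/ | onset /vr/.
Between /a/ (V2) and /y/ (V3): just /h/ — single C goes to the following onset.
Between /y/ (V3) and /i/ (V4): /w/ → onset of the next syllable (single consonants are always licit onsets).
Between /i/ (V4) and /a/ (V5): /td/; trying suffixes from longest down, /d/ is the first permitted one, so coda /t/ | onset /d/.

gar.vra.hy.wit.daz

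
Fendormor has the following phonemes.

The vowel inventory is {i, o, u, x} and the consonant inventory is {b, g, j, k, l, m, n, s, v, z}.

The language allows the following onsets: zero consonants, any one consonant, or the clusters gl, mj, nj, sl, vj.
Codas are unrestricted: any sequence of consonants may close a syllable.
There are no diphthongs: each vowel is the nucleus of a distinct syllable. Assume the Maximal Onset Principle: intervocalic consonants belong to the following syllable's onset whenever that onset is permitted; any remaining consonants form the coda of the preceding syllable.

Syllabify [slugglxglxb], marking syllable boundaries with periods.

slug.glx.glxb

The vowels are u, x, x — 3 nuclei, so 3 syllables.
V1 /u/ – V2 /x/: /ggl/; trying suffixes from longest down, /gl/ is the first permitted one, so coda /g/ | onset /gl/.
V2 /x/ – V3 /x/: /gl/ is a licit onset in full, so it all attaches to the next syllable.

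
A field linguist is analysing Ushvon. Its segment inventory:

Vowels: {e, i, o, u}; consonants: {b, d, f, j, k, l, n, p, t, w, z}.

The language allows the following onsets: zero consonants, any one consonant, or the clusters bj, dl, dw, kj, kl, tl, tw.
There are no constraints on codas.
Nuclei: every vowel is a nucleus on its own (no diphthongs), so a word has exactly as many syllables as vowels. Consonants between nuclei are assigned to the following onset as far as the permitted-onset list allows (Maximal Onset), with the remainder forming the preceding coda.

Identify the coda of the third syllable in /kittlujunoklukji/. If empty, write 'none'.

Nuclei (vowels): i, u, u, o, u, i → 6 syllables.
/i…u/ gap (V1→V2): /ttl/; trying suffixes from longest down, /tl/ is the first permitted one, so coda /t/ | onset /tl/.
/u…u/ gap (V2→V3): /j/ is a single consonant, so it becomes the next onset.
/u…o/ gap (V3→V4): just /n/ — single C goes to the following onset.
/o…u/ gap (V4→V5): /kl/ is a licit onset in full, so it all attaches to the next syllable.
/u…i/ gap (V5→V6): cluster /kj/ — /kj/ is itself a permitted onset, so the whole cluster goes right; preceding coda = ∅.
Syllabification: kit.tlu.ju.no.klu.kji.
Syllable 3 is /ju/: onset /j/, nucleus /u/, coda ∅.

none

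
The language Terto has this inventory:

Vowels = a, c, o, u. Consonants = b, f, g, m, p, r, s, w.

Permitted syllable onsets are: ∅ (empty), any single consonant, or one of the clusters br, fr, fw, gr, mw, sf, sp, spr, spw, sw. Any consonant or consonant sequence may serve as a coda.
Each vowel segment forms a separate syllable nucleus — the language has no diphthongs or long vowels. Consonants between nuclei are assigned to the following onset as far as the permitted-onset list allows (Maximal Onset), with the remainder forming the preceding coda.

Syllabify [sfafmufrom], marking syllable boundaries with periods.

sfaf.mu.from

The vowels are a, u, o — 3 nuclei, so 3 syllables.
σ1/σ2 boundary: /fm/ splits as /f/ + /m/ (/m/ is the longest suffix that is a licit onset).
σ2/σ3 boundary: /fr/ is a licit onset in full, so it all attaches to the next syllable.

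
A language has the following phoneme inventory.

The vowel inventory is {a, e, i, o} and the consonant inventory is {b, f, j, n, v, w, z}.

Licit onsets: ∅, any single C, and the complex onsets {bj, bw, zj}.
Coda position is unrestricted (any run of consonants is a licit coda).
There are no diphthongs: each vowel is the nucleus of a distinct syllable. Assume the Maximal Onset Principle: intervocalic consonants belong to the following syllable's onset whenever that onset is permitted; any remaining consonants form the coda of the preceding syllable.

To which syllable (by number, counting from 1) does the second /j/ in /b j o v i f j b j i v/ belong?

Nuclei (vowels): o, i, i → 3 syllables.
Between /o/ (V1) and /i/ (V2): /v/ is a single consonant, so it becomes the next onset.
Between /i/ (V2) and /i/ (V3): /fjbj/; trying suffixes from longest down, /bj/ is the first permitted one, so coda /fj/ | onset /bj/.
Result: bjo.vifj.bjiv.
The second /j/ is in the coda of syllable 2 (/vifj/).

2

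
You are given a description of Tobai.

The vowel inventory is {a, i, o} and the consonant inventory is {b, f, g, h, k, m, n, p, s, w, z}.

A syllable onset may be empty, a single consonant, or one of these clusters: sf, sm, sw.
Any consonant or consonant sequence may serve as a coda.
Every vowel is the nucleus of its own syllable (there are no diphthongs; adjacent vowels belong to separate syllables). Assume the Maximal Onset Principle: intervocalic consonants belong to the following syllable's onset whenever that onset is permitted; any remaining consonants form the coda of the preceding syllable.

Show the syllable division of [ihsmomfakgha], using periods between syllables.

ih.smom.fakg.ha

Vowels present: i, o, a, a; each is a nucleus, giving 4 syllables.
V1 /i/ – V2 /o/: cluster /hsm/ — the longest permitted-onset suffix is /sm/; onset = /sm/, preceding coda = /h/.
V2 /o/ – V3 /a/: /mf/ splits as /m/ + /f/ (/f/ is the longest suffix that is a licit onset).
V3 /a/ – V4 /a/: cluster /kgh/ — the longest permitted-onset suffix is /h/; onset = /h/, preceding coda = /kg/.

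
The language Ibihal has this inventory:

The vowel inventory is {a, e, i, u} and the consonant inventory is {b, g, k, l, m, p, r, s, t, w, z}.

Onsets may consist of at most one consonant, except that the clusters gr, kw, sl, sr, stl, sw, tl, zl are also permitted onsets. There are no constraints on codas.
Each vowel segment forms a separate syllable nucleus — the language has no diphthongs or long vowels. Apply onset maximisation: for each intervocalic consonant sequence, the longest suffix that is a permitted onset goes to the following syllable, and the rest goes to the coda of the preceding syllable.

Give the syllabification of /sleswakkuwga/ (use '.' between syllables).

sle.swak.kuw.ga

The vowels are e, a, u, a — 4 nuclei, so 4 syllables.
σ1/σ2 boundary: cluster /sw/ — /sw/ is itself a permitted onset, so the whole cluster goes right; preceding coda = ∅.
σ2/σ3 boundary: /kk/ splits as /k/ + /k/ (/k/ is the longest suffix that is a licit onset).
σ3/σ4 boundary: /wg/ — longest licit onset from the right is /g/, leaving /w/ as coda.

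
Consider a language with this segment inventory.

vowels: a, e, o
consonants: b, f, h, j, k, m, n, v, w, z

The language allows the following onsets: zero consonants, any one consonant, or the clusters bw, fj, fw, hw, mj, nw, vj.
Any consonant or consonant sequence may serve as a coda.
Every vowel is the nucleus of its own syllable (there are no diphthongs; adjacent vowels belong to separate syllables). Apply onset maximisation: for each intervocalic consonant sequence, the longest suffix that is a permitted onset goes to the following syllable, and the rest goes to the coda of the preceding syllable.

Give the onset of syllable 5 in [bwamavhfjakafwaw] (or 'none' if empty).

Vowels present: a, a, a, a, a; each is a nucleus, giving 5 syllables.
V1 /a/ – V2 /a/: /m/ is a single consonant, so it becomes the next onset.
V2 /a/ – V3 /a/: cluster /vhfj/ — the longest permitted-onset suffix is /fj/; onset = /fj/, preceding coda = /vh/.
V3 /a/ – V4 /a/: just /k/ — single C goes to the following onset.
V4 /a/ – V5 /a/: /fw/ is a licit onset in full, so it all attaches to the next syllable.
Syllabification: bwa.mavh.fja.ka.fwaw.
Syllable 5 is /fwaw/: onset /fw/, nucleus /a/, coda /w/.

fw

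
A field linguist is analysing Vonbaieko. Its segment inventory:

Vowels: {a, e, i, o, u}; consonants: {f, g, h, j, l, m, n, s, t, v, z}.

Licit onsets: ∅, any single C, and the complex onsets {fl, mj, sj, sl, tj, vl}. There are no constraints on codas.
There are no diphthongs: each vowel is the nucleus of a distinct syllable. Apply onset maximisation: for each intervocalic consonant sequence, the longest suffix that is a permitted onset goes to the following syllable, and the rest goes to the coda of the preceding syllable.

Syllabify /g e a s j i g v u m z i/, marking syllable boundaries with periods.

Nuclei (vowels): e, a, i, u, i → 5 syllables.
/e…a/ gap (V1→V2): no consonants, so the boundary falls immediately after /e/.
/a…i/ gap (V2→V3): cluster /sj/ — /sj/ is itself a permitted onset, so the whole cluster goes right; preceding coda = ∅.
/i…u/ gap (V3→V4): /gv/ — longest licit onset from the right is /v/, leaving /g/ as coda.
/u…i/ gap (V4→V5): cluster /mz/ — the longest permitted-onset suffix is /z/; onset = /z/, preceding coda = /m/.

ge.a.sjig.vum.zi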